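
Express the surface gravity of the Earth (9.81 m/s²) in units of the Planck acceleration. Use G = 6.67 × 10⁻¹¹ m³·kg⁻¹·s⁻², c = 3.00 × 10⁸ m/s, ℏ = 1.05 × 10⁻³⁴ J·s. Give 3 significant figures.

1.76 × 10⁻⁵¹

Planck acceleration: a_P = √(c⁷/(ℏG)) = 5.59 × 10⁵¹ m/s².
9.81 / 5.59 × 10⁵¹ = 1.76 × 10⁻⁵¹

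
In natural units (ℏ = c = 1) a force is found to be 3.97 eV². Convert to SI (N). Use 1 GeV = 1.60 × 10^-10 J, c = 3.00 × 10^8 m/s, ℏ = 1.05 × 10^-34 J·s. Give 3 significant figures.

3.23 × 10^-12 N

Force is [E]/[L] = [E]²/(ℏc); restore (ℏc)⁻¹.
1 GeV² → 1/(ℏc) × (1 GeV in J)² = 8.13 × 10^5 N.
Convert the energy scale: 3.97 eV² = 3.97 × 10^-18 GeV².
Result: 3.97 × 10^-18 × 8.13 × 10^5 = 3.23 × 10^-12 N.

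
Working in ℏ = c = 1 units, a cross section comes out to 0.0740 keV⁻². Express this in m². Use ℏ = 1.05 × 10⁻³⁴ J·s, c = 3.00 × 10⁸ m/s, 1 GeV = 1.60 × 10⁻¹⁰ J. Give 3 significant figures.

Area is [L]² = [E]⁻²·(ℏc)²; restore (ℏc)².
1 GeV⁻² → (ℏc)² × (1 GeV in J)⁻² = 3.88 × 10⁻³² m².
Convert the energy scale: 0.0740 keV⁻² = 7.40 × 10¹⁰ GeV⁻².
Result: 7.40 × 10¹⁰ × 3.88 × 10⁻³² = 2.87 × 10⁻²¹ m².

2.87 × 10⁻²¹ m²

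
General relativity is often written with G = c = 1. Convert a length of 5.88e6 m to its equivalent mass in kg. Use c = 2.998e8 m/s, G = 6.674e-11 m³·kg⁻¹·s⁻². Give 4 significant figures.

Length → mass via c²/G.
5.88e6 m × (c²/G) = 7.919e33 kg

7.919e33 kg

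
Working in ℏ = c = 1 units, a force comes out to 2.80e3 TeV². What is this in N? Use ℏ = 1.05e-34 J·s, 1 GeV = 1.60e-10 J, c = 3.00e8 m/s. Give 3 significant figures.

2.28e15 N

Force is [E]/[L] = [E]²/(ℏc); restore (ℏc)⁻¹.
1 GeV² → 1/(ℏc) × (1 GeV in J)² = 8.13e5 N.
Convert the energy scale: 2.80e3 TeV² = 2.80e9 GeV².
Result: 2.80e9 × 8.13e5 = 2.28e15 N.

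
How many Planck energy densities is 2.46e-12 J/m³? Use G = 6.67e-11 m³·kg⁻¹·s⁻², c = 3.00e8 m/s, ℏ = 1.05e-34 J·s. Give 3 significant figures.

5.25e-126

Planck energy density: u_P = c⁷/(ℏG²) = 4.68e113 J/m³.
2.46e-12 / 4.68e113 = 5.25e-126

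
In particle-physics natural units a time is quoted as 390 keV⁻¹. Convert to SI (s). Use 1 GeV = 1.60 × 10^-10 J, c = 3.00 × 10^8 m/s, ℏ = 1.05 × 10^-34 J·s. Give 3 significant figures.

2.56 × 10^-16 s

A time is [E]⁻¹ in ℏ=c=1; restore one factor of ℏ.
1 GeV⁻¹ → ℏ × (1 GeV in J)⁻¹ = 6.56 × 10^-25 s.
Convert the energy scale: 390 keV⁻¹ = 3.90 × 10^8 GeV⁻¹.
Result: 3.90 × 10^8 × 6.56 × 10^-25 = 2.56 × 10^-16 s.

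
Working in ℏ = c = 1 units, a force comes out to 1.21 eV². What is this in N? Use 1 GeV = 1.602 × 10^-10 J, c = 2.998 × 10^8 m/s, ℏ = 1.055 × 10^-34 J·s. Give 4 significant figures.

Force is [E]/[L] = [E]²/(ℏc); restore (ℏc)⁻¹.
1 GeV² → 1/(ℏc) × (1 GeV in J)² = 8.114 × 10^5 N.
Convert the energy scale: 1.21 eV² = 1.21 × 10^-18 GeV².
Result: 1.21 × 10^-18 × 8.114 × 10^5 = 9.818 × 10^-13 N.

9.818 × 10^-13 N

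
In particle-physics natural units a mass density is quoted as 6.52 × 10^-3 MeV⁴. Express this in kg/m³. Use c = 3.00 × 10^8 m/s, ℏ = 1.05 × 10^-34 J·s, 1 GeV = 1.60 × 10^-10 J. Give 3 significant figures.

1.52 × 10^6 kg/m³

Mass density is [E]/(c²[L]³) = [E]⁴/(ℏ³c⁵).
1 GeV⁴ → 1/(ℏ³c⁵) × (1 GeV in J)⁴ = 2.33 × 10^20 kg/m³.
Convert the energy scale: 6.52 × 10^-3 MeV⁴ = 6.52 × 10^-15 GeV⁴.
Result: 6.52 × 10^-15 × 2.33 × 10^20 = 1.52 × 10^6 kg/m³.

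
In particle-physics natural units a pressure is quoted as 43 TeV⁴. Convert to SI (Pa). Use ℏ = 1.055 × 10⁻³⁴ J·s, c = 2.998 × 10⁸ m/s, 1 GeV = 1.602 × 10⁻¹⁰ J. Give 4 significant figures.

8.951 × 10⁵⁰ Pa

Pressure is [E]/[L]³ = [E]⁴/(ℏc)³.
1 GeV⁴ → 1/(ℏc)³ × (1 GeV in J)⁴ = 2.082 × 10³⁷ Pa.
Convert the energy scale: 43 TeV⁴ = 4.30 × 10¹³ GeV⁴.
Result: 4.30 × 10¹³ × 2.082 × 10³⁷ = 8.951 × 10⁵⁰ Pa.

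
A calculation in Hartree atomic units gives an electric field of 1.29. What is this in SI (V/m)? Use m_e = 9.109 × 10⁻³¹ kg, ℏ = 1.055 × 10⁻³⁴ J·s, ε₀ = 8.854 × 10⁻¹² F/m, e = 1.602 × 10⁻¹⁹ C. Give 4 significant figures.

6.619 × 10¹¹ V/m

One atomic unit of electric field: E_au = E_h/(e a₀) = m_e²e⁵/((4πε₀)³ℏ⁴) = 5.131 × 10¹¹ V/m.
1.29 × 5.131 × 10¹¹ V/m = 6.619 × 10¹¹ V/m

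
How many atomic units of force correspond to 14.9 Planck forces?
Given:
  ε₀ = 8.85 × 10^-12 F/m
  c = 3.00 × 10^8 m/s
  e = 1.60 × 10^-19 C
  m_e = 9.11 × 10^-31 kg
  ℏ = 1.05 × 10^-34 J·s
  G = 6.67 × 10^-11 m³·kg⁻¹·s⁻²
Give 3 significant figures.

2.17 × 10^52

Planck force: F_P = c⁴/G = 1.21 × 10^44 N
atomic unit of force: F_au = E_h/a₀ = m_e²e⁶/((4πε₀)³ℏ⁴) = 8.33 × 10^-8 N
14.9 × 1.21 × 10^44 / 8.33 × 10^-8 = 2.17 × 10^52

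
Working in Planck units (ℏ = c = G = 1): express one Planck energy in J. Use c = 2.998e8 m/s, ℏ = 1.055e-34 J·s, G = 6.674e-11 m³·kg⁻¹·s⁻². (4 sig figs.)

1.957e9 J

The unique combination of the constants set to 1 with dimensions of energy is E_P = √(ℏc⁵/G).
  = √(3.828e18)
  = 1.957e9 J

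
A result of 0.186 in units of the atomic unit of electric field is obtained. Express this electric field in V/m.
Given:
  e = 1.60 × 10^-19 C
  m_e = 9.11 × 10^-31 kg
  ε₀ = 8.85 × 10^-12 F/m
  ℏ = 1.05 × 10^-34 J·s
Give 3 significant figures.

9.68 × 10^10 V/m

One atomic unit of electric field: E_au = E_h/(e a₀) = m_e²e⁵/((4πε₀)³ℏ⁴) = 5.20 × 10^11 V/m.
0.186 × 5.20 × 10^11 V/m = 9.68 × 10^10 V/m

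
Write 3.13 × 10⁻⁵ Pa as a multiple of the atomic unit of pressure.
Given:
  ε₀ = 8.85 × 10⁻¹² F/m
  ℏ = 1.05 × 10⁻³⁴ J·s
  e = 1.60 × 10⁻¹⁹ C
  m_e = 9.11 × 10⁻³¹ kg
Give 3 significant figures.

atomic unit of pressure: P_au = E_h/a₀³ = m_e⁴e¹⁰/((4πε₀)⁵ℏ⁸) = 3.01 × 10¹³ Pa.
3.13 × 10⁻⁵ / 3.01 × 10¹³ = 1.04 × 10⁻¹⁸

1.04 × 10⁻¹⁸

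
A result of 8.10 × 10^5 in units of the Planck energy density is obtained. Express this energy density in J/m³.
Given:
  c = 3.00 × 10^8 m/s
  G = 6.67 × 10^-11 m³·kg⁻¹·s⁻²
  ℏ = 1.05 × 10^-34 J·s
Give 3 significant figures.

One Planck energy density: u_P = c⁷/(ℏG²) = 4.68 × 10^113 J/m³.
8.10 × 10^5 × 4.68 × 10^113 J/m³ = 3.79 × 10^119 J/m³

3.79 × 10^119 J/m³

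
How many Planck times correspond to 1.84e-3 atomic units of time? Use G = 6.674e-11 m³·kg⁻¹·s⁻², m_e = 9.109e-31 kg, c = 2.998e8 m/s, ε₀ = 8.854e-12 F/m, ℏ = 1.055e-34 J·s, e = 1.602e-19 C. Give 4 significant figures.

atomic unit of time: τ_au = (4πε₀)²ℏ³/(m_e e⁴) = 2.423e-17 s
Planck time: t_P = √(ℏG/c⁵) = 5.392e-44 s
1.84e-3 × 2.423e-17 / 5.392e-44 = 8.268e23

8.268e23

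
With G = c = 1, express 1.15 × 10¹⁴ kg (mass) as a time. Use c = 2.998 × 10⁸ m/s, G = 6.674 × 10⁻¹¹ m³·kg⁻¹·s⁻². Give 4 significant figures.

Mass → time via G/c³.
1.15 × 10¹⁴ kg × (G/c³) = 2.848 × 10⁻²² s

2.848 × 10⁻²² s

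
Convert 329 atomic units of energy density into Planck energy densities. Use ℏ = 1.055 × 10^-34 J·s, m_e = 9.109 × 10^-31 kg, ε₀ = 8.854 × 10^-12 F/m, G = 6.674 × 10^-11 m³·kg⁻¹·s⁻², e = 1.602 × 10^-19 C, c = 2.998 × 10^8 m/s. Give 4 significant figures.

atomic unit of energy density: u_au = E_h/a₀³ = m_e⁴e¹⁰/((4πε₀)⁵ℏ⁸) = 2.929 × 10^13 J/m³
Planck energy density: u_P = c⁷/(ℏG²) = 4.632 × 10^113 J/m³
329 × 2.929 × 10^13 / 4.632 × 10^113 = 2.080 × 10^-98

2.080 × 10^-98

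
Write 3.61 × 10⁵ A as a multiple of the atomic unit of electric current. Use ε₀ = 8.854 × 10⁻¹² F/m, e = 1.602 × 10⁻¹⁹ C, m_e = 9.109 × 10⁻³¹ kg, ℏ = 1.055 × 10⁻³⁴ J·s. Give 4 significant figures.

5.460 × 10⁷

atomic unit of electric current: I_au = e E_h/ℏ = m_e e⁵/((4πε₀)²ℏ³) = 6.612 × 10⁻³ A.
3.61 × 10⁵ / 6.612 × 10⁻³ = 5.460 × 10⁷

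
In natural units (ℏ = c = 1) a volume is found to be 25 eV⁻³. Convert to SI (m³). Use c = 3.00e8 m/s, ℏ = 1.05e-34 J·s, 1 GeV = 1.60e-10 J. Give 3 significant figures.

Volume is [L]³ = [E]⁻³·(ℏc)³.
1 GeV⁻³ → (ℏc)³ × (1 GeV in J)⁻³ = 7.63e-48 m³.
Convert the energy scale: 25 eV⁻³ = 2.50e28 GeV⁻³.
Result: 2.50e28 × 7.63e-48 = 1.91e-19 m³.

1.91e-19 m³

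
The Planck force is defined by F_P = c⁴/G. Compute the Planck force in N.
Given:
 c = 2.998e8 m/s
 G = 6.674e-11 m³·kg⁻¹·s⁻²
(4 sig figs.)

1.210e44 N

F_P = c⁴/G
  = 8.078e33 / 6.674e-11
  = 1.210e44 N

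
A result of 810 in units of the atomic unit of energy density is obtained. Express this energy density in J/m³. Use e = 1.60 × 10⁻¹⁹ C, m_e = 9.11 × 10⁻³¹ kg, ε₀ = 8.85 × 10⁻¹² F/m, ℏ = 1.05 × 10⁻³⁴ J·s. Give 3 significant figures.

2.44 × 10¹⁶ J/m³

One atomic unit of energy density: u_au = E_h/a₀³ = m_e⁴e¹⁰/((4πε₀)⁵ℏ⁸) = 3.01 × 10¹³ J/m³.
810 × 3.01 × 10¹³ J/m³ = 2.44 × 10¹⁶ J/m³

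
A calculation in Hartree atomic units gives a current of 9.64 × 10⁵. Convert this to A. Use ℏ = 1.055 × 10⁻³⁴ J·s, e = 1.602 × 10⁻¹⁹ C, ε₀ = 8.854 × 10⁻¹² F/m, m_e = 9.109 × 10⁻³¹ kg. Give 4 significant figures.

One atomic unit of electric current: I_au = e E_h/ℏ = m_e e⁵/((4πε₀)²ℏ³) = 6.612 × 10⁻³ A.
9.64 × 10⁵ × 6.612 × 10⁻³ A = 6.374 × 10³ A

6.374 × 10³ A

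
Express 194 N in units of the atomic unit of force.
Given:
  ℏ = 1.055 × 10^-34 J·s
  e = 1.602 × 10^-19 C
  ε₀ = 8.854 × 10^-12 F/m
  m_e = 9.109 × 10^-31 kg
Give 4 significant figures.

2.360 × 10^9

atomic unit of force: F_au = E_h/a₀ = m_e²e⁶/((4πε₀)³ℏ⁴) = 8.220 × 10^-8 N.
194 / 8.220 × 10^-8 = 2.360 × 10^9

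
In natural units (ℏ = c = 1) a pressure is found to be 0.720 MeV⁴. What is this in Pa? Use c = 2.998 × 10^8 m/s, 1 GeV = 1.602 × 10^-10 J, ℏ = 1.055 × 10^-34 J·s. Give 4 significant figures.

Pressure is [E]/[L]³ = [E]⁴/(ℏc)³.
1 GeV⁴ → 1/(ℏc)³ × (1 GeV in J)⁴ = 2.082 × 10^37 Pa.
Convert the energy scale: 0.720 MeV⁴ = 7.20 × 10^-13 GeV⁴.
Result: 7.20 × 10^-13 × 2.082 × 10^37 = 1.499 × 10^25 Pa.

1.499 × 10^25 Pa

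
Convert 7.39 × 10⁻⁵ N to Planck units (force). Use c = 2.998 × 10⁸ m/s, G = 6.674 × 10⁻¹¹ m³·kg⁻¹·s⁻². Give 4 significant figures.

Planck force: F_P = c⁴/G = 1.210 × 10⁴⁴ N.
7.39 × 10⁻⁵ / 1.210 × 10⁴⁴ = 6.105 × 10⁻⁴⁹

6.105 × 10⁻⁴⁹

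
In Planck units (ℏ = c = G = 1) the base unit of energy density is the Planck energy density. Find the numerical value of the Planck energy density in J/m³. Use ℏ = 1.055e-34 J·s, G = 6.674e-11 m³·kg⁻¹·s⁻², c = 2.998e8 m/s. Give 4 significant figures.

u_P = c⁷/(ℏG²)
  = 2.177e59 / 4.699e-55
  = 4.632e113 J/m³

4.632e113 J/m³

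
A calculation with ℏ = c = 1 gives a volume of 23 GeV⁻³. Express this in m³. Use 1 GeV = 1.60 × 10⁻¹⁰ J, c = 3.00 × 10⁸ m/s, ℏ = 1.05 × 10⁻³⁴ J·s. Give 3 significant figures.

1.76 × 10⁻⁴⁶ m³

Volume is [L]³ = [E]⁻³·(ℏc)³.
1 GeV⁻³ → (ℏc)³ × (1 GeV in J)⁻³ = 7.63 × 10⁻⁴⁸ m³.
Result: 23 × 7.63 × 10⁻⁴⁸ = 1.76 × 10⁻⁴⁶ m³.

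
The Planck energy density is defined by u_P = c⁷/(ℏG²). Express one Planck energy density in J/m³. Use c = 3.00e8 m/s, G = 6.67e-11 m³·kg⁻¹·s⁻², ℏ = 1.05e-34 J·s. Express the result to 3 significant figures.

4.68e113 J/m³

u_P = c⁷/(ℏG²)
  = 2.19e59 / 4.67e-55
  = 4.68e113 J/m³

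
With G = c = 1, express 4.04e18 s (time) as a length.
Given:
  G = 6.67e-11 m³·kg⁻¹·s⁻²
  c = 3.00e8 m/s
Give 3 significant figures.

1.21e27 m

Time → length via c.
4.04e18 s × (c) = 1.21e27 m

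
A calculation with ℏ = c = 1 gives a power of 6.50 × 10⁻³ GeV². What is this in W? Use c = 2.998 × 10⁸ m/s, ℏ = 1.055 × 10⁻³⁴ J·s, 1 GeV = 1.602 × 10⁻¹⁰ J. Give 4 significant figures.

1.581 × 10¹² W

Power is [E]/[T] = [E]²/ℏ.
1 GeV² → 1/ℏ × (1 GeV in J)² = 2.433 × 10¹⁴ W.
Result: 6.50 × 10⁻³ × 2.433 × 10¹⁴ = 1.581 × 10¹² W.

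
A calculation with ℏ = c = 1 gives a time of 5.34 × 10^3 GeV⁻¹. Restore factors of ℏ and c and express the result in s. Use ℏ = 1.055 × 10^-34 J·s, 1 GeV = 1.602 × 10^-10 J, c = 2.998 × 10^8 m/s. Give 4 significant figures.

A time is [E]⁻¹ in ℏ=c=1; restore one factor of ℏ.
1 GeV⁻¹ → ℏ × (1 GeV in J)⁻¹ = 6.586 × 10^-25 s.
Result: 5.34 × 10^3 × 6.586 × 10^-25 = 3.517 × 10^-21 s.

3.517 × 10^-21 s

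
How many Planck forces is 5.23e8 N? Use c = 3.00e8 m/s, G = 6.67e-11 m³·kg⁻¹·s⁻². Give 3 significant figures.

Planck force: F_P = c⁴/G = 1.21e44 N.
5.23e8 / 1.21e44 = 4.31e-36

4.31e-36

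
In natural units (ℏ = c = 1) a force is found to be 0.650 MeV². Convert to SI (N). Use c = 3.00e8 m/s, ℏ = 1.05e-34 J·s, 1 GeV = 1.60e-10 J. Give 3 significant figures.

0.528 N

Force is [E]/[L] = [E]²/(ℏc); restore (ℏc)⁻¹.
1 GeV² → 1/(ℏc) × (1 GeV in J)² = 8.13e5 N.
Convert the energy scale: 0.650 MeV² = 6.50e-7 GeV².
Result: 6.50e-7 × 8.13e5 = 0.528 N.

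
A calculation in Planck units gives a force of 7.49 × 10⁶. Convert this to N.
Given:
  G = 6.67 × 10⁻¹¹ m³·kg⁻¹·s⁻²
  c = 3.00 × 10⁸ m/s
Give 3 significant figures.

One Planck force: F_P = c⁴/G = 1.21 × 10⁴⁴ N.
7.49 × 10⁶ × 1.21 × 10⁴⁴ N = 9.10 × 10⁵⁰ N

9.10 × 10⁵⁰ N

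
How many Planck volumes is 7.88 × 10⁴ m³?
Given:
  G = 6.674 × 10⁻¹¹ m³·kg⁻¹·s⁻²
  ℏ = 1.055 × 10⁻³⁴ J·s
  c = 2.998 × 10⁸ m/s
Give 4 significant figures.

1.866 × 10¹⁰⁹

Planck volume: V_P = (ℏG/c³)^(3/2) = 4.224 × 10⁻¹⁰⁵ m³.
7.88 × 10⁴ / 4.224 × 10⁻¹⁰⁵ = 1.866 × 10¹⁰⁹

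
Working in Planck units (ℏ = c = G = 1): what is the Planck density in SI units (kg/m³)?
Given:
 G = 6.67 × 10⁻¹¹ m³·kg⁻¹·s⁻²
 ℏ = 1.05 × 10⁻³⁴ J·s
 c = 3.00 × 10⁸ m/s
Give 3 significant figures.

Dimensional analysis gives ρ_P = c⁵/(ℏG²).
  = 2.43 × 10⁴² / 4.67 × 10⁻⁵⁵
  = 5.20 × 10⁹⁶ kg/m³

5.20 × 10⁹⁶ kg/m³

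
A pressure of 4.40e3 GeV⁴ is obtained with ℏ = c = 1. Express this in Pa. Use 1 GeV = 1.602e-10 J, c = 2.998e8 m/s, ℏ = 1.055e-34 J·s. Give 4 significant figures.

9.159e40 Pa

Pressure is [E]/[L]³ = [E]⁴/(ℏc)³.
1 GeV⁴ → 1/(ℏc)³ × (1 GeV in J)⁴ = 2.082e37 Pa.
Result: 4.40e3 × 2.082e37 = 9.159e40 Pa.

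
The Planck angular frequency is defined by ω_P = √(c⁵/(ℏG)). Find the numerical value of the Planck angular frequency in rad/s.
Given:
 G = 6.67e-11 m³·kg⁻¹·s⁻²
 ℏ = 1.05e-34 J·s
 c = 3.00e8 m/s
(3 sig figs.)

ω_P = √(c⁵/(ℏG))
  = √(3.47e86)
  = 1.86e43 rad/s

1.86e43 rad/s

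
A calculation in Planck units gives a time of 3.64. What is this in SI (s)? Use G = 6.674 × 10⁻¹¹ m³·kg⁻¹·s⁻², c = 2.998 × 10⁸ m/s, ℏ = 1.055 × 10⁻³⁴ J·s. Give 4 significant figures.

1.963 × 10⁻⁴³ s

One Planck time: t_P = √(ℏG/c⁵) = 5.392 × 10⁻⁴⁴ s.
3.64 × 5.392 × 10⁻⁴⁴ s = 1.963 × 10⁻⁴³ s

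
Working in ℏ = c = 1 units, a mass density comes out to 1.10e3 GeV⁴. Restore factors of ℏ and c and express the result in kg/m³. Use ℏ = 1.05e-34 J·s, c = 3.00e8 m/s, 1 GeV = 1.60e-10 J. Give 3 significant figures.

2.56e23 kg/m³

Mass density is [E]/(c²[L]³) = [E]⁴/(ℏ³c⁵).
1 GeV⁴ → 1/(ℏ³c⁵) × (1 GeV in J)⁴ = 2.33e20 kg/m³.
Result: 1.10e3 × 2.33e20 = 2.56e23 kg/m³.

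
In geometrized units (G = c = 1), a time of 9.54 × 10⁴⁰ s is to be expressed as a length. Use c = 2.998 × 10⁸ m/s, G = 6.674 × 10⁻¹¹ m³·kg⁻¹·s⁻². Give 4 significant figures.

Time → length via c.
9.54 × 10⁴⁰ s × (c) = 2.860 × 10⁴⁹ m

2.860 × 10⁴⁹ m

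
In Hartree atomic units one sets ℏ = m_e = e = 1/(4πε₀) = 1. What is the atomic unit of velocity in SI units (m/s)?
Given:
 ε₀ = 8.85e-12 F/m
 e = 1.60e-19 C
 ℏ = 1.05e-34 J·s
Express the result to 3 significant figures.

2.19e6 m/s

v_au = e²/(4πε₀ℏ)
  = 2.56e-38 / 1.17e-44
  = 2.19e6 m/s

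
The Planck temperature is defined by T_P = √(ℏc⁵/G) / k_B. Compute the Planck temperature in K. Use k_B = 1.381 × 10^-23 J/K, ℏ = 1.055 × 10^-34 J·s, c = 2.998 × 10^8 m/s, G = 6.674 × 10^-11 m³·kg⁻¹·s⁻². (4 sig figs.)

T_P = √(ℏc⁵/G) / k_B
  = √(3.828 × 10^18) × 7.241 × 10^22
  = 1.417 × 10^32 K

1.417 × 10^32 K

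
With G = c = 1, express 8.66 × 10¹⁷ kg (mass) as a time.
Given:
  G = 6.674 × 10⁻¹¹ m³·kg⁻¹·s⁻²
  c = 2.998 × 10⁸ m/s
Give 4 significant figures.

Mass → time via G/c³.
8.66 × 10¹⁷ kg × (G/c³) = 2.145 × 10⁻¹⁸ s

2.145 × 10⁻¹⁸ s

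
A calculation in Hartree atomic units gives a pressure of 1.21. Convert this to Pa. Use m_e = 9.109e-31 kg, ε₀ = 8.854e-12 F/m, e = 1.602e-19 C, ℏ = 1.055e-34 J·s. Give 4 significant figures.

3.544e13 Pa

One atomic unit of pressure: P_au = E_h/a₀³ = m_e⁴e¹⁰/((4πε₀)⁵ℏ⁸) = 2.929e13 Pa.
1.21 × 2.929e13 Pa = 3.544e13 Pa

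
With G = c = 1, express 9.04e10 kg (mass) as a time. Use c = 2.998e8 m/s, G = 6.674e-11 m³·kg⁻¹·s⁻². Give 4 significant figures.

Mass → time via G/c³.
9.04e10 kg × (G/c³) = 2.239e-25 s

2.239e-25 s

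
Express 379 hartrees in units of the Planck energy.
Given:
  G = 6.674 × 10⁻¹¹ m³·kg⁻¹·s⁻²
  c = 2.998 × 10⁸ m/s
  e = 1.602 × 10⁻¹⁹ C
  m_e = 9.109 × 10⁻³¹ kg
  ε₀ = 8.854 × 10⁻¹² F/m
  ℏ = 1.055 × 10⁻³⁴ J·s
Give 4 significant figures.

hartree: E_h = m_e e⁴/(4πε₀ℏ)² = 4.354 × 10⁻¹⁸ J
Planck energy: E_P = √(ℏc⁵/G) = 1.957 × 10⁹ J
379 × 4.354 × 10⁻¹⁸ / 1.957 × 10⁹ = 8.434 × 10⁻²⁵

8.434 × 10⁻²⁵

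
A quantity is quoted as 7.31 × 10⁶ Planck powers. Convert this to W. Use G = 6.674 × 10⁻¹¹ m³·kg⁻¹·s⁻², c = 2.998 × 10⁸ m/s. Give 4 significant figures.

2.653 × 10⁵⁹ W

One Planck power: P_P = c⁵/G = 3.629 × 10⁵² W.
7.31 × 10⁶ × 3.629 × 10⁵² W = 2.653 × 10⁵⁹ W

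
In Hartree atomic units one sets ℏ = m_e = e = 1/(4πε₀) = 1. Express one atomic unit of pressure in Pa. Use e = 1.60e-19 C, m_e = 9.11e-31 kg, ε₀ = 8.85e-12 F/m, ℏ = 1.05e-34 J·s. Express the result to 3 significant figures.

3.01e13 Pa

P_au = E_h/a₀³ = m_e⁴e¹⁰/((4πε₀)⁵ℏ⁸)
E_h = 4.38e-18 J
a₀ = 5.26e-11 m
E_h/a₀³ = 3.01e13 Pa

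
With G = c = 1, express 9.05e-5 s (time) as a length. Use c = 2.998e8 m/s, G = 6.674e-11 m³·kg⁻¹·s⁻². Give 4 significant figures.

2.713e4 m

Time → length via c.
9.05e-5 s × (c) = 2.713e4 m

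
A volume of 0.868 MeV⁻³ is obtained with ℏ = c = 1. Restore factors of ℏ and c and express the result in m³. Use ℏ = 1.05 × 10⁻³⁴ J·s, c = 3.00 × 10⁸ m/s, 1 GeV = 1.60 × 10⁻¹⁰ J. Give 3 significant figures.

6.62 × 10⁻³⁹ m³

Volume is [L]³ = [E]⁻³·(ℏc)³.
1 GeV⁻³ → (ℏc)³ × (1 GeV in J)⁻³ = 7.63 × 10⁻⁴⁸ m³.
Convert the energy scale: 0.868 MeV⁻³ = 8.68 × 10⁸ GeV⁻³.
Result: 8.68 × 10⁸ × 7.63 × 10⁻⁴⁸ = 6.62 × 10⁻³⁹ m³.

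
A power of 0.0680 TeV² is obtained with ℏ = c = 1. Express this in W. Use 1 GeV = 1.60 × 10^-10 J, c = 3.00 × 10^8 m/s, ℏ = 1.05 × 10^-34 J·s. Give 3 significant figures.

Power is [E]/[T] = [E]²/ℏ.
1 GeV² → 1/ℏ × (1 GeV in J)² = 2.44 × 10^14 W.
Convert the energy scale: 0.0680 TeV² = 6.80 × 10^4 GeV².
Result: 6.80 × 10^4 × 2.44 × 10^14 = 1.66 × 10^19 W.

1.66 × 10^19 W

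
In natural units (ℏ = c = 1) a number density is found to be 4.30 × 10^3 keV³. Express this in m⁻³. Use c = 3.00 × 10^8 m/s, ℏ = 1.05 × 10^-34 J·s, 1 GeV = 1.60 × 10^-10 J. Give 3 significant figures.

5.64 × 10^32 m⁻³

Number density is [L]⁻³ = [E]³/(ℏc)³.
1 GeV³ → 1/(ℏc)³ × (1 GeV in J)³ = 1.31 × 10^47 m⁻³.
Convert the energy scale: 4.30 × 10^3 keV³ = 4.30 × 10^-15 GeV³.
Result: 4.30 × 10^-15 × 1.31 × 10^47 = 5.64 × 10^32 m⁻³.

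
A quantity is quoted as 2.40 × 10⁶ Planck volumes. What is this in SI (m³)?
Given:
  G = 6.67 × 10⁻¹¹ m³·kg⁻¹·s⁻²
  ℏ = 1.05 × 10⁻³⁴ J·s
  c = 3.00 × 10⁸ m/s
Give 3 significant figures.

1.00 × 10⁻⁹⁸ m³

One Planck volume: V_P = (ℏG/c³)^(3/2) = 4.18 × 10⁻¹⁰⁵ m³.
2.40 × 10⁶ × 4.18 × 10⁻¹⁰⁵ m³ = 1.00 × 10⁻⁹⁸ m³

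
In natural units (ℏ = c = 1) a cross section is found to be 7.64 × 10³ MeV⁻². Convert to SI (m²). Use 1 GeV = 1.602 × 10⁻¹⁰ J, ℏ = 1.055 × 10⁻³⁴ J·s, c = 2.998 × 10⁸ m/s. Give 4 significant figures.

2.978 × 10⁻²² m²

Area is [L]² = [E]⁻²·(ℏc)²; restore (ℏc)².
1 GeV⁻² → (ℏc)² × (1 GeV in J)⁻² = 3.898 × 10⁻³² m².
Convert the energy scale: 7.64 × 10³ MeV⁻² = 7.64 × 10⁹ GeV⁻².
Result: 7.64 × 10⁹ × 3.898 × 10⁻³² = 2.978 × 10⁻²² m².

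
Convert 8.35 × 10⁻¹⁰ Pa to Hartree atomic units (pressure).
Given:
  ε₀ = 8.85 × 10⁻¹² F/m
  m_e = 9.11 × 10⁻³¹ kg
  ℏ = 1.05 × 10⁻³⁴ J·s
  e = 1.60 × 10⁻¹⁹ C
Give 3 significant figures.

2.77 × 10⁻²³

atomic unit of pressure: P_au = E_h/a₀³ = m_e⁴e¹⁰/((4πε₀)⁵ℏ⁸) = 3.01 × 10¹³ Pa.
8.35 × 10⁻¹⁰ / 3.01 × 10¹³ = 2.77 × 10⁻²³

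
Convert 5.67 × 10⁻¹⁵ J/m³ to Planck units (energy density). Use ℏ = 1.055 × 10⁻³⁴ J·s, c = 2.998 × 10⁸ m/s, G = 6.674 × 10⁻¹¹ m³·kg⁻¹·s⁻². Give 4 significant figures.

Planck energy density: u_P = c⁷/(ℏG²) = 4.632 × 10¹¹³ J/m³.
5.67 × 10⁻¹⁵ / 4.632 × 10¹¹³ = 1.224 × 10⁻¹²⁸

1.224 × 10⁻¹²⁸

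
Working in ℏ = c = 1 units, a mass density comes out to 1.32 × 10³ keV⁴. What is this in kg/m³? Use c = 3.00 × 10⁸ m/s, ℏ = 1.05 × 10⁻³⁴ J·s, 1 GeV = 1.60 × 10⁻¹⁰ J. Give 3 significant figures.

Mass density is [E]/(c²[L]³) = [E]⁴/(ℏ³c⁵).
1 GeV⁴ → 1/(ℏ³c⁵) × (1 GeV in J)⁴ = 2.33 × 10²⁰ kg/m³.
Convert the energy scale: 1.32 × 10³ keV⁴ = 1.32 × 10⁻²¹ GeV⁴.
Result: 1.32 × 10⁻²¹ × 2.33 × 10²⁰ = 0.308 kg/m³.

0.308 kg/m³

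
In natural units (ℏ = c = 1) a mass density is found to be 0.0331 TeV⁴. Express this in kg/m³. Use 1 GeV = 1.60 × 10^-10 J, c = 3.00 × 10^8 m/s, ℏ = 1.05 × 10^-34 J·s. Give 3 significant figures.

Mass density is [E]/(c²[L]³) = [E]⁴/(ℏ³c⁵).
1 GeV⁴ → 1/(ℏ³c⁵) × (1 GeV in J)⁴ = 2.33 × 10^20 kg/m³.
Convert the energy scale: 0.0331 TeV⁴ = 3.31 × 10^10 GeV⁴.
Result: 3.31 × 10^10 × 2.33 × 10^20 = 7.71 × 10^30 kg/m³.

7.71 × 10^30 kg/m³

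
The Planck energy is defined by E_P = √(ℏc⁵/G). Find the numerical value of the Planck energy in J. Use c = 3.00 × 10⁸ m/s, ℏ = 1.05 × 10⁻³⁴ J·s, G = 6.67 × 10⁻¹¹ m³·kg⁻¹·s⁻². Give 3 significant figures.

E_P = √(ℏc⁵/G)
  = √(3.83 × 10¹⁸)
  = 1.96 × 10⁹ J

1.96 × 10⁹ J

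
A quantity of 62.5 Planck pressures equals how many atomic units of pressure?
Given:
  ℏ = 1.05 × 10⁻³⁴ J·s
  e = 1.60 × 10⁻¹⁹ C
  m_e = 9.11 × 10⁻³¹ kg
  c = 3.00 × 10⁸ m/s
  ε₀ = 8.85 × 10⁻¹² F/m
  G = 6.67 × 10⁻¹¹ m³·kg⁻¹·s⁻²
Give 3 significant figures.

Planck pressure: p_P = c⁷/(ℏG²) = 4.68 × 10¹¹³ Pa
atomic unit of pressure: P_au = E_h/a₀³ = m_e⁴e¹⁰/((4πε₀)⁵ℏ⁸) = 3.01 × 10¹³ Pa
62.5 × 4.68 × 10¹¹³ / 3.01 × 10¹³ = 9.71 × 10¹⁰¹

9.71 × 10¹⁰¹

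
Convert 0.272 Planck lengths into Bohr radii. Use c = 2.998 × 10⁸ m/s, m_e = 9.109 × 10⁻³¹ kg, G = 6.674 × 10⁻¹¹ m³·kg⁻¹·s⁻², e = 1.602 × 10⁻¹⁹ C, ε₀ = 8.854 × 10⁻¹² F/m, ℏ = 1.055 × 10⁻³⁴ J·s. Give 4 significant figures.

8.300 × 10⁻²⁶

Planck length: ℓ_P = √(ℏG/c³) = 1.616 × 10⁻³⁵ m
Bohr radius: a₀ = 4πε₀ℏ²/(m_e e²) = 5.297 × 10⁻¹¹ m
0.272 × 1.616 × 10⁻³⁵ / 5.297 × 10⁻¹¹ = 8.300 × 10⁻²⁶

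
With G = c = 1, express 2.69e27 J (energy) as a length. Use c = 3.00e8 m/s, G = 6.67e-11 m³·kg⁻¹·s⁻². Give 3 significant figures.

Energy → length via G/c⁴.
2.69e27 J × (G/c⁴) = 2.22e-17 m

2.22e-17 m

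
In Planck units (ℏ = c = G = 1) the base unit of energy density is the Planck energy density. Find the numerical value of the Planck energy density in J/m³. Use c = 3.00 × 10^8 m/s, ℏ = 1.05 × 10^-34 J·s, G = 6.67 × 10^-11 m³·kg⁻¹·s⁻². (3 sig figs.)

u_P = c⁷/(ℏG²)
  = 2.19 × 10^59 / 4.67 × 10^-55
  = 4.68 × 10^113 J/m³

4.68 × 10^113 J/m³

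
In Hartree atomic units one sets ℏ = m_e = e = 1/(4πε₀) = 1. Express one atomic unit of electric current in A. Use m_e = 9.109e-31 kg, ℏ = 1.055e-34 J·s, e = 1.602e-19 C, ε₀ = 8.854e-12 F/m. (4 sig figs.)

6.612e-3 A

I_au = e E_h/ℏ = m_e e⁵/((4πε₀)²ℏ³)
E_h = 4.354e-18 J
e·E_h/ℏ = 6.612e-3 A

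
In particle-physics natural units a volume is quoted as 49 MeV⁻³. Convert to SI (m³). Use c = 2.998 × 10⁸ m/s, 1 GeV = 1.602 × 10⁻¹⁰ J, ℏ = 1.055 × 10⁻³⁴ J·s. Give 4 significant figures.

Volume is [L]³ = [E]⁻³·(ℏc)³.
1 GeV⁻³ → (ℏc)³ × (1 GeV in J)⁻³ = 7.696 × 10⁻⁴⁸ m³.
Convert the energy scale: 49 MeV⁻³ = 4.90 × 10¹⁰ GeV⁻³.
Result: 4.90 × 10¹⁰ × 7.696 × 10⁻⁴⁸ = 3.771 × 10⁻³⁷ m³.

3.771 × 10⁻³⁷ m³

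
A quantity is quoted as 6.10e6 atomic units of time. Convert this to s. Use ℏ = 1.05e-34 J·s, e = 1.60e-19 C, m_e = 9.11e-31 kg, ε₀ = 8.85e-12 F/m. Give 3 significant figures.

1.46e-10 s

One atomic unit of time: τ_au = (4πε₀)²ℏ³/(m_e e⁴) = 2.40e-17 s.
6.10e6 × 2.40e-17 s = 1.46e-10 s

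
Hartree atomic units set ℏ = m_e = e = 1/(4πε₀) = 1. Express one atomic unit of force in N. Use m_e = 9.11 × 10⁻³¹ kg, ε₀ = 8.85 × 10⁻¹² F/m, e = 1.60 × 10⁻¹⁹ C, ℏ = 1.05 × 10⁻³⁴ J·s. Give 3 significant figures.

8.33 × 10⁻⁸ N

The unique combination of the constants set to 1 with dimensions of force is F_au = E_h/a₀ = m_e²e⁶/((4πε₀)³ℏ⁴).
E_h = 4.38 × 10⁻¹⁸ J
a₀ = 5.26 × 10⁻¹¹ m
E_h/a₀ = 8.33 × 10⁻⁸ N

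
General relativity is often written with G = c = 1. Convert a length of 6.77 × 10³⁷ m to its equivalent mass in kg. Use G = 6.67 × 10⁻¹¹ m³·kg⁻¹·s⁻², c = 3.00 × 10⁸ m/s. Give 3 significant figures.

9.13 × 10⁶⁴ kg

Length → mass via c²/G.
6.77 × 10³⁷ m × (c²/G) = 9.13 × 10⁶⁴ kg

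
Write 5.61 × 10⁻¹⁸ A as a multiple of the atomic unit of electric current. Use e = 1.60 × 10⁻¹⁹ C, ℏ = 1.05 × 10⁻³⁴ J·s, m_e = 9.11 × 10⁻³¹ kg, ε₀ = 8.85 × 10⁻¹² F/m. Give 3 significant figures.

atomic unit of electric current: I_au = e E_h/ℏ = m_e e⁵/((4πε₀)²ℏ³) = 6.67 × 10⁻³ A.
5.61 × 10⁻¹⁸ / 6.67 × 10⁻³ = 8.41 × 10⁻¹⁶

8.41 × 10⁻¹⁶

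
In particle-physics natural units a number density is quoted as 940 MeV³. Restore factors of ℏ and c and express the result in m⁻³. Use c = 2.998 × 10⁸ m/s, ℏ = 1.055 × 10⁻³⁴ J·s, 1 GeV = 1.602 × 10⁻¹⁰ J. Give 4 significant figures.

1.221 × 10⁴¹ m⁻³

Number density is [L]⁻³ = [E]³/(ℏc)³.
1 GeV³ → 1/(ℏc)³ × (1 GeV in J)³ = 1.299 × 10⁴⁷ m⁻³.
Convert the energy scale: 940 MeV³ = 9.40 × 10⁻⁷ GeV³.
Result: 9.40 × 10⁻⁷ × 1.299 × 10⁴⁷ = 1.221 × 10⁴¹ m⁻³.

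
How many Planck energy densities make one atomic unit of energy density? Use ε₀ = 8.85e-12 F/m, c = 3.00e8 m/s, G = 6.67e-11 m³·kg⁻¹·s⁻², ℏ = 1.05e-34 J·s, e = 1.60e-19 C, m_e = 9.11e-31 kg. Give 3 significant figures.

atomic unit of energy density: u_au = E_h/a₀³ = m_e⁴e¹⁰/((4πε₀)⁵ℏ⁸) = 3.01e13 J/m³
Planck energy density: u_P = c⁷/(ℏG²) = 4.68e113 J/m³
ratio = 3.01e13 / 4.68e113 = 6.44e-101

6.44e-101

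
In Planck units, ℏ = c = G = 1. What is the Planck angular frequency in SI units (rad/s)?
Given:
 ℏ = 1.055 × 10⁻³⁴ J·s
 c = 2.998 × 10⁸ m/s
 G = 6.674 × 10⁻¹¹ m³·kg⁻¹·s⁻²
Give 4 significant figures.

1.855 × 10⁴³ rad/s

The unique combination of the constants set to 1 with dimensions of angular frequency is ω_P = √(c⁵/(ℏG)).
  = √(3.440 × 10⁸⁶)
  = 1.855 × 10⁴³ rad/s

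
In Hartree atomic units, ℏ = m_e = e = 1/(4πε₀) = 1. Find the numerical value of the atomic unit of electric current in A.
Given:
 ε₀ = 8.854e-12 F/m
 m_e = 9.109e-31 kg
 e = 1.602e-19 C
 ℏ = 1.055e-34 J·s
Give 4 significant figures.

Dimensional analysis gives I_au = e E_h/ℏ = m_e e⁵/((4πε₀)²ℏ³).
E_h = 4.354e-18 J
e·E_h/ℏ = 6.612e-3 A

6.612e-3 A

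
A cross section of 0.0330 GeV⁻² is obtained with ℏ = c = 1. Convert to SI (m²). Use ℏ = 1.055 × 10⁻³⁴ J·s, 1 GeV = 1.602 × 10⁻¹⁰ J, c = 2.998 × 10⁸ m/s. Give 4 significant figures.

Area is [L]² = [E]⁻²·(ℏc)²; restore (ℏc)².
1 GeV⁻² → (ℏc)² × (1 GeV in J)⁻² = 3.898 × 10⁻³² m².
Result: 0.0330 × 3.898 × 10⁻³² = 1.286 × 10⁻³³ m².

1.286 × 10⁻³³ m²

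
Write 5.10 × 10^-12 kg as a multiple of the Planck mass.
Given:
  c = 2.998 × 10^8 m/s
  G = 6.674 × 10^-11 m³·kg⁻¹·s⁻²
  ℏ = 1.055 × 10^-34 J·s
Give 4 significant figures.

Planck mass: m_P = √(ℏc/G) = 2.177 × 10^-8 kg.
5.10 × 10^-12 / 2.177 × 10^-8 = 2.343 × 10^-4

2.343 × 10^-4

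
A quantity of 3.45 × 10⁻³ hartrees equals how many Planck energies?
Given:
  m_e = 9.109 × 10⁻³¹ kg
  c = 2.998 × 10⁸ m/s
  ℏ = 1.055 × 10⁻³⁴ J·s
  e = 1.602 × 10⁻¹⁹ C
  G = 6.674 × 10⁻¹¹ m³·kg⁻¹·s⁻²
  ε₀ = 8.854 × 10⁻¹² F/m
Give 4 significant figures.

7.678 × 10⁻³⁰

hartree: E_h = m_e e⁴/(4πε₀ℏ)² = 4.354 × 10⁻¹⁸ J
Planck energy: E_P = √(ℏc⁵/G) = 1.957 × 10⁹ J
3.45 × 10⁻³ × 4.354 × 10⁻¹⁸ / 1.957 × 10⁹ = 7.678 × 10⁻³⁰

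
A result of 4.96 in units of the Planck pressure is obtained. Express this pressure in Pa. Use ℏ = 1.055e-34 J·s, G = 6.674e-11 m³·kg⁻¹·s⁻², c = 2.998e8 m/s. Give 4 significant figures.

2.298e114 Pa

One Planck pressure: p_P = c⁷/(ℏG²) = 4.632e113 Pa.
4.96 × 4.632e113 Pa = 2.298e114 Pa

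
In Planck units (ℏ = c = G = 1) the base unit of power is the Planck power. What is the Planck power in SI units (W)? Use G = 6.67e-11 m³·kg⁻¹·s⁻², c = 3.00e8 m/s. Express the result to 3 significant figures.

3.64e52 W

P_P = c⁵/G
  = 2.43e42 / 6.67e-11
  = 3.64e52 W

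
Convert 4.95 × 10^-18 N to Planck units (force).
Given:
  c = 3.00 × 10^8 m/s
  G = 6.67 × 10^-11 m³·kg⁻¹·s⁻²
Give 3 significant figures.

4.08 × 10^-62

Planck force: F_P = c⁴/G = 1.21 × 10^44 N.
4.95 × 10^-18 / 1.21 × 10^44 = 4.08 × 10^-62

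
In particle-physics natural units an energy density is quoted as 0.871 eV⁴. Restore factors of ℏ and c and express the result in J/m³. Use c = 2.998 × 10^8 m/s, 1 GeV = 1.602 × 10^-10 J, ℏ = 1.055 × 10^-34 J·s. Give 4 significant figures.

[E]/[L]³ = [E]⁴/(ℏc)³; restore (ℏc)⁻³.
1 GeV⁴ → 1/(ℏc)³ × (1 GeV in J)⁴ = 2.082 × 10^37 J/m³.
Convert the energy scale: 0.871 eV⁴ = 8.71 × 10^-37 GeV⁴.
Result: 8.71 × 10^-37 × 2.082 × 10^37 = 18.13 J/m³.

18.13 J/m³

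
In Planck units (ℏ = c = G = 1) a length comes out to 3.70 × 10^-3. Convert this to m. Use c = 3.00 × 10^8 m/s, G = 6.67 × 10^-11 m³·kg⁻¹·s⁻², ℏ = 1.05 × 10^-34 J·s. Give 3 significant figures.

5.96 × 10^-38 m

One Planck length: ℓ_P = √(ℏG/c³) = 1.61 × 10^-35 m.
3.70 × 10^-3 × 1.61 × 10^-35 m = 5.96 × 10^-38 m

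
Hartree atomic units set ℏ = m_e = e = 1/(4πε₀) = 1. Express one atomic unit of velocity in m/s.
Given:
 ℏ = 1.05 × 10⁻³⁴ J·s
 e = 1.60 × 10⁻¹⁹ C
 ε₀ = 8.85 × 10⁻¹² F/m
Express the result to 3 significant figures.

2.19 × 10⁶ m/s

Dimensional analysis gives v_au = e²/(4πε₀ℏ).
  = 2.56 × 10⁻³⁸ / 1.17 × 10⁻⁴⁴
  = 2.19 × 10⁶ m/s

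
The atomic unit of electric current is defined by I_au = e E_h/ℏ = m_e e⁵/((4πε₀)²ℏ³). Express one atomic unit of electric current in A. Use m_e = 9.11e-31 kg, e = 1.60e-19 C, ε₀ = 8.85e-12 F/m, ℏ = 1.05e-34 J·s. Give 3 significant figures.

I_au = e E_h/ℏ = m_e e⁵/((4πε₀)²ℏ³)
E_h = 4.38e-18 J
e·E_h/ℏ = 6.67e-3 A

6.67e-3 A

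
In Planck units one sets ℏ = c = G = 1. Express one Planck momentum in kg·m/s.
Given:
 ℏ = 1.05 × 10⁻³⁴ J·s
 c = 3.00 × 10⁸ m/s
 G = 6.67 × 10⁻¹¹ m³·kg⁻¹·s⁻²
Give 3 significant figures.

p_P = √(ℏc³/G)
  = √(42.5)
  = 6.52 kg·m/s

6.52 kg·m/s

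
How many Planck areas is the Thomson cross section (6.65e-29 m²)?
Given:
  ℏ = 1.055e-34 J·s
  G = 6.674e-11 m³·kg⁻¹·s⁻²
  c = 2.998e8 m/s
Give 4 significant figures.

Planck area: A_P = ℏG/c³ = 2.613e-70 m².
6.65e-29 / 2.613e-70 = 2.545e41

2.545e41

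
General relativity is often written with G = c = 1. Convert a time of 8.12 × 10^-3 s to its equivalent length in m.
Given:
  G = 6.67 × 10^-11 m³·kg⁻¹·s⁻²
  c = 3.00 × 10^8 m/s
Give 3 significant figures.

2.44 × 10^6 m

Time → length via c.
8.12 × 10^-3 s × (c) = 2.44 × 10^6 m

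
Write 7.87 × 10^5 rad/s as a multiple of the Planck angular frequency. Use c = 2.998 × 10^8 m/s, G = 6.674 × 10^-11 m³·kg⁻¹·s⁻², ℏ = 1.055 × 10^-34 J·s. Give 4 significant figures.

4.243 × 10^-38

Planck angular frequency: ω_P = √(c⁵/(ℏG)) = 1.855 × 10^43 rad/s.
7.87 × 10^5 / 1.855 × 10^43 = 4.243 × 10^-38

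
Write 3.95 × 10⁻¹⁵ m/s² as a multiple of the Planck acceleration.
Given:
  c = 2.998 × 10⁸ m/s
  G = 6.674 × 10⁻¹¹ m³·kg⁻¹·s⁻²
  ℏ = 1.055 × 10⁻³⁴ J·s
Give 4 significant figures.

Planck acceleration: a_P = √(c⁷/(ℏG)) = 5.560 × 10⁵¹ m/s².
3.95 × 10⁻¹⁵ / 5.560 × 10⁵¹ = 7.104 × 10⁻⁶⁷

7.104 × 10⁻⁶⁷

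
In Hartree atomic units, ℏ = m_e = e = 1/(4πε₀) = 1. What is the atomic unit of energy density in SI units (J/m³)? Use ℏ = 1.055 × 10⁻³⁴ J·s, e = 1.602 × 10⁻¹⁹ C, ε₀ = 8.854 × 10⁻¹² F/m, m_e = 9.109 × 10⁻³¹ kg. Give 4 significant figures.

2.929 × 10¹³ J/m³

The unique combination of the constants set to 1 with dimensions of energy density is u_au = E_h/a₀³ = m_e⁴e¹⁰/((4πε₀)⁵ℏ⁸).
E_h = 4.354 × 10⁻¹⁸ J
a₀ = 5.297 × 10⁻¹¹ m
E_h/a₀³ = 2.929 × 10¹³ J/m³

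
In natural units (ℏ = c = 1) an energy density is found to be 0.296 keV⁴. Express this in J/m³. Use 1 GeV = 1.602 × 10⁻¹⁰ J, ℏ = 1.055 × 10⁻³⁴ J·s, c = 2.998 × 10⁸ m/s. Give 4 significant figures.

[E]/[L]³ = [E]⁴/(ℏc)³; restore (ℏc)⁻³.
1 GeV⁴ → 1/(ℏc)³ × (1 GeV in J)⁴ = 2.082 × 10³⁷ J/m³.
Convert the energy scale: 0.296 keV⁴ = 2.96 × 10⁻²⁵ GeV⁴.
Result: 2.96 × 10⁻²⁵ × 2.082 × 10³⁷ = 6.162 × 10¹² J/m³.

6.162 × 10¹² J/m³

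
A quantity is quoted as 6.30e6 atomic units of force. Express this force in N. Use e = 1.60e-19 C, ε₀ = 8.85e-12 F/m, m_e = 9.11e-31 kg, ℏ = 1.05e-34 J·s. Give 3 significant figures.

0.525 N

One atomic unit of force: F_au = E_h/a₀ = m_e²e⁶/((4πε₀)³ℏ⁴) = 8.33e-8 N.
6.30e6 × 8.33e-8 N = 0.525 N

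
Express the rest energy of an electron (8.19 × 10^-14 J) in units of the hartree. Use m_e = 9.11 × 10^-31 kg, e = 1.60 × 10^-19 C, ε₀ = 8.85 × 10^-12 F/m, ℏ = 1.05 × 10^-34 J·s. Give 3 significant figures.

1.87 × 10^4

hartree: E_h = m_e e⁴/(4πε₀ℏ)² = 4.38 × 10^-18 J.
8.19 × 10^-14 / 4.38 × 10^-18 = 1.87 × 10^4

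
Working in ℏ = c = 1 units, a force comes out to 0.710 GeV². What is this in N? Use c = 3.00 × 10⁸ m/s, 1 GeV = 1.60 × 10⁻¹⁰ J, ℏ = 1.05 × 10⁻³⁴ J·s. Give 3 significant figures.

5.77 × 10⁵ N

Force is [E]/[L] = [E]²/(ℏc); restore (ℏc)⁻¹.
1 GeV² → 1/(ℏc) × (1 GeV in J)² = 8.13 × 10⁵ N.
Result: 0.710 × 8.13 × 10⁵ = 5.77 × 10⁵ N.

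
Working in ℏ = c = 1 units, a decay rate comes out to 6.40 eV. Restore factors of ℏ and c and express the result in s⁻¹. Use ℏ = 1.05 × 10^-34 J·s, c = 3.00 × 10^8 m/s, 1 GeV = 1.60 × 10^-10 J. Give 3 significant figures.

9.75 × 10^15 s⁻¹

A rate is [E]/ℏ; divide by ℏ.
1 GeV → 1/ℏ × (1 GeV in J) = 1.52 × 10^24 s⁻¹.
Convert the energy scale: 6.40 eV = 6.40 × 10^-9 GeV.
Result: 6.40 × 10^-9 × 1.52 × 10^24 = 9.75 × 10^15 s⁻¹.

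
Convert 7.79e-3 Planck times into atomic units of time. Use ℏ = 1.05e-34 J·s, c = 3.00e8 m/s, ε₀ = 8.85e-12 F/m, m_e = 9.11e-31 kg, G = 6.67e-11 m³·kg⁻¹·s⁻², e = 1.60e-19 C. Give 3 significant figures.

Planck time: t_P = √(ℏG/c⁵) = 5.37e-44 s
atomic unit of time: τ_au = (4πε₀)²ℏ³/(m_e e⁴) = 2.40e-17 s
7.79e-3 × 5.37e-44 / 2.40e-17 = 1.74e-29

1.74e-29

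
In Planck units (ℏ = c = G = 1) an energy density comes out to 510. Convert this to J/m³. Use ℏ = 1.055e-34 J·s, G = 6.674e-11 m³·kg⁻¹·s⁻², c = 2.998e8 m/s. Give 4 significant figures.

One Planck energy density: u_P = c⁷/(ℏG²) = 4.632e113 J/m³.
510 × 4.632e113 J/m³ = 2.362e116 J/m³

2.362e116 J/m³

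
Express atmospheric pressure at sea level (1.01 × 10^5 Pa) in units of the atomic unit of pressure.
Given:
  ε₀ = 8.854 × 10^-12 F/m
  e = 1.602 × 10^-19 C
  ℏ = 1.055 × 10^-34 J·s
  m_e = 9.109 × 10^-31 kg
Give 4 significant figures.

3.448 × 10^-9

atomic unit of pressure: P_au = E_h/a₀³ = m_e⁴e¹⁰/((4πε₀)⁵ℏ⁸) = 2.929 × 10^13 Pa.
1.01 × 10^5 / 2.929 × 10^13 = 3.448 × 10^-9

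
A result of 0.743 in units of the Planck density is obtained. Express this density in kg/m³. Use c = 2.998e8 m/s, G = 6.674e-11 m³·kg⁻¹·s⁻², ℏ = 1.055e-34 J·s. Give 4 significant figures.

One Planck density: ρ_P = c⁵/(ℏG²) = 5.154e96 kg/m³.
0.743 × 5.154e96 kg/m³ = 3.829e96 kg/m³

3.829e96 kg/m³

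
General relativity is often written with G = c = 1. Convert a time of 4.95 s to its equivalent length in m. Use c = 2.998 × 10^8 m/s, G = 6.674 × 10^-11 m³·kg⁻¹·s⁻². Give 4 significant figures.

1.484 × 10^9 m

Time → length via c.
4.95 s × (c) = 1.484 × 10^9 m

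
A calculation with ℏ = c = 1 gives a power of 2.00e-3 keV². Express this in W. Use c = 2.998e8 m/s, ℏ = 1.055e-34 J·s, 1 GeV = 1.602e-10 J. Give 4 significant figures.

0.4865 W

Power is [E]/[T] = [E]²/ℏ.
1 GeV² → 1/ℏ × (1 GeV in J)² = 2.433e14 W.
Convert the energy scale: 2.00e-3 keV² = 2.00e-15 GeV².
Result: 2.00e-15 × 2.433e14 = 0.4865 W.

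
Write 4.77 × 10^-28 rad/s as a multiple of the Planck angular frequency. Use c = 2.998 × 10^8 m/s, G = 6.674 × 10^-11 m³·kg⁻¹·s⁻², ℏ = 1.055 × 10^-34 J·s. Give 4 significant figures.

Planck angular frequency: ω_P = √(c⁵/(ℏG)) = 1.855 × 10^43 rad/s.
4.77 × 10^-28 / 1.855 × 10^43 = 2.572 × 10^-71

2.572 × 10^-71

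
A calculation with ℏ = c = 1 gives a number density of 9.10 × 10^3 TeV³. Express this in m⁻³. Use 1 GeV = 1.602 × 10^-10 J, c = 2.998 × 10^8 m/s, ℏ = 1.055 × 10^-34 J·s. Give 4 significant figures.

1.182 × 10^60 m⁻³

Number density is [L]⁻³ = [E]³/(ℏc)³.
1 GeV³ → 1/(ℏc)³ × (1 GeV in J)³ = 1.299 × 10^47 m⁻³.
Convert the energy scale: 9.10 × 10^3 TeV³ = 9.10 × 10^12 GeV³.
Result: 9.10 × 10^12 × 1.299 × 10^47 = 1.182 × 10^60 m⁻³.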